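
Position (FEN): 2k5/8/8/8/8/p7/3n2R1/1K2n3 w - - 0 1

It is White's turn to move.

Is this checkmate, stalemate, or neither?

White to move; white king on b1.
In check: yes, from the black knight on d2.
Legal moves for White: Ka2, Kc1, Ka1, Rxd2.
White is in check but has 4 legal moves → neither.

neither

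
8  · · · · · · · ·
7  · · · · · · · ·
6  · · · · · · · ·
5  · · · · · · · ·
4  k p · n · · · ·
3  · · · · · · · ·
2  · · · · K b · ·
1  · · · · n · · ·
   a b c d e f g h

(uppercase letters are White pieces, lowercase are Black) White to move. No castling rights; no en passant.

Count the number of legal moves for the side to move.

White to move; king on e2.
In check: yes, from the black knight on d4.
Legal moves: Kxf2, Kd2, Kf1, Kd1.
Count: 4.

4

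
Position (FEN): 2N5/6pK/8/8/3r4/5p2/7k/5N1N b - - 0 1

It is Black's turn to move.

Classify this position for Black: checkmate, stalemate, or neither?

neither

Black to move; black king on h2.
In check: yes, from the white knight on f1.
King squares — g1: available; h1: available; g2: available; g3: attacked by Nf1; h3: available.
Legal moves for Black: Kh3, Kg2, Kxh1, Kg1.
Black is in check but has 4 legal moves → neither.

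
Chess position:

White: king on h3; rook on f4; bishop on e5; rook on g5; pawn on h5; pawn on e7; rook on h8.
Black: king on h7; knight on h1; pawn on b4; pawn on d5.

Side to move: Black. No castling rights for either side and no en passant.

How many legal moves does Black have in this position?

Black to move; king on h7.
In check: yes, from the white rook on h8.
Legal moves: none.
Count: 0.

0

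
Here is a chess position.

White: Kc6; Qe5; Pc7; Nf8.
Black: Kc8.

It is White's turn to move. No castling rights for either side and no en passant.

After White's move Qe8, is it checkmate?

After Qe8: black king on c8; in check: yes, from the white queen on e8.
King squares — b7: attacked by Kc6; c7: attacked by Kc6; d7: attacked by Kc6; b8: attacked by Pc7; d8: attacked by Pc7.
Black has no legal moves → checkmate.

yes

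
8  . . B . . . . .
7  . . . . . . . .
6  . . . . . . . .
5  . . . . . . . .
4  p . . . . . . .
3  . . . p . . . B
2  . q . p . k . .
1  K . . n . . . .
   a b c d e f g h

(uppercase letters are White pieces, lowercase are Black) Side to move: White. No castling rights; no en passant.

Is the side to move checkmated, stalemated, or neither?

checkmate

White to move; white king on a1.
In check: yes, from the black queen on b2.
King squares — b1: attacked by Qb2; a2: attacked by Qb2; b2: attacked by Nd1.
Legal moves for White: none.
In check with no legal moves → checkmate.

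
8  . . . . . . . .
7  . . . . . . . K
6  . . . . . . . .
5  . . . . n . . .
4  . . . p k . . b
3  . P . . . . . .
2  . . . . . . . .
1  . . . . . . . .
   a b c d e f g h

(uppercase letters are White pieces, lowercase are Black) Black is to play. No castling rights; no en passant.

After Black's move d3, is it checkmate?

After d3: white king on h7; in check: no.
White is not in check, so this cannot be checkmate.

no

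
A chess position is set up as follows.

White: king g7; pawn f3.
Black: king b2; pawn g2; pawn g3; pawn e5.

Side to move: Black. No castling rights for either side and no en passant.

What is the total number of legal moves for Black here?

13

Black to move; king on b2.
In check: no.
Legal moves: Kc3, Kb3, Ka3, Kc2, Ka2, Kc1, Kb1, Ka1, e4, g1=Q, g1=R, g1=B, g1=N.
Count: 13.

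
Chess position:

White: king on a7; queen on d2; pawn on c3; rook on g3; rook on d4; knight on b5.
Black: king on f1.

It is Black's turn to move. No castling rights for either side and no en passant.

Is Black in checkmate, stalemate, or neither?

Black to move; black king on f1.
In check: no.
King squares — e1: attacked by Qd2; g1: attacked by Rg3; e2: attacked by Qd2; f2: attacked by Qd2; g2: attacked by Qd2.
Legal moves for Black: none.
Not in check and no legal moves → stalemate.

stalemate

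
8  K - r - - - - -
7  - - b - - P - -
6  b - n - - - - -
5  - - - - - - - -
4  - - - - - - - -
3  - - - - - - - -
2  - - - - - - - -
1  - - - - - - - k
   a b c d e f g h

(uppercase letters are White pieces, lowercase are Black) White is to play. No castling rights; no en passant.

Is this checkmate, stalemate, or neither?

White to move; white king on a8.
In check: yes, from the black rook on c8.
King squares — a7: attacked by Nc6; b7: attacked by Ba6; b8: attacked by Nc6.
Legal moves for White: none.
In check with no legal moves → checkmate.

checkmate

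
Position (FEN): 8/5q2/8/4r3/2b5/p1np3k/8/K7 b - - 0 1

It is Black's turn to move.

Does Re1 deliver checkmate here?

After Re1: white king on a1; in check: yes, from the black rook on e1.
King squares — b1: attacked by Re1; a2: attacked by Nc3; b2: attacked by Pa3.
White has no legal moves → checkmate.

yes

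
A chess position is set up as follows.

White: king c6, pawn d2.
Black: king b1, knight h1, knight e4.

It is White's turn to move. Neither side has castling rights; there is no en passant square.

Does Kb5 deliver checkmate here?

After Kb5: black king on b1; in check: no.
Black is not in check, so this cannot be checkmate.

no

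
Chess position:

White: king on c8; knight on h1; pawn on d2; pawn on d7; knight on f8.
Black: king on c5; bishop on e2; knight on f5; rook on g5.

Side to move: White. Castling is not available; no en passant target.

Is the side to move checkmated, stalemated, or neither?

White to move; white king on c8.
In check: no.
Legal moves for White: Nh7, Ng6, Ne6+, Kd8, Kb8, Kc7, Kb7, Ng3, Nf2, d8=Q, d8=R, d8=B, d8=N, d3, d4+.
White has 15 legal moves and is not in check → neither.

neither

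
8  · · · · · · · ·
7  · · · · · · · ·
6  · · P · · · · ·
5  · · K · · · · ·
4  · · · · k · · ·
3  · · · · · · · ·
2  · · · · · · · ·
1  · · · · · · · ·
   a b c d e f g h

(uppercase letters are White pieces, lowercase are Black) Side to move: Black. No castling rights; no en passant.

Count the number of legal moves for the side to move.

6

Black to move; king on e4.
In check: no.
Legal moves: Kf5, Ke5, Kf4, Kf3, Ke3, Kd3.
Count: 6.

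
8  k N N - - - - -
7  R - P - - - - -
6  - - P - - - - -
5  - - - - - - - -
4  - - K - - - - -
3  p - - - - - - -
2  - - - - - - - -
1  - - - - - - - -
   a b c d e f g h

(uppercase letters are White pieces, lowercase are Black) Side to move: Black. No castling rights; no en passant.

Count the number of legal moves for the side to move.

0

Black to move; king on a8.
In check: yes, from the white rook on a7.
Legal moves: none.
Count: 0.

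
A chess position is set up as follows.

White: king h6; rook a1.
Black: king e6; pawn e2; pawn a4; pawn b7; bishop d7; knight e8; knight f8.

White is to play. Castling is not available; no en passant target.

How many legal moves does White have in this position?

12

White to move; king on h6.
In check: no.
Legal moves: Kh5, Kg5, Rxa4, Ra3, Ra2, Rh1, Rg1, Rf1, Re1, Rd1, Rc1, Rb1.
Count: 12.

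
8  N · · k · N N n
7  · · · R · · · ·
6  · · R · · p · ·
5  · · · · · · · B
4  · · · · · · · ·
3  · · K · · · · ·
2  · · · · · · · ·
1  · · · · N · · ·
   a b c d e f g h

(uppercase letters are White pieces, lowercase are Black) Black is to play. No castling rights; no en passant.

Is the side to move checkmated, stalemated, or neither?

checkmate

Black to move; black king on d8.
In check: yes, from the white rook on d7.
King squares — c7: attacked by Rc6; d7: attacked by Nf8; e7: attacked by Rd7; c8: attacked by Rc6; e8: attacked by Bh5.
Legal moves for Black: none.
In check with no legal moves → checkmate.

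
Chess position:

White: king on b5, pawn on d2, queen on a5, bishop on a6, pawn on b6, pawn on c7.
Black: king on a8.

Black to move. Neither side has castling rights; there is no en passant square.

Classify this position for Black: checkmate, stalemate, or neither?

Black to move; black king on a8.
In check: no.
King squares — a7: attacked by Pb6; b7: attacked by Ba6; b8: attacked by Pc7.
Legal moves for Black: none.
Not in check and no legal moves → stalemate.

stalemate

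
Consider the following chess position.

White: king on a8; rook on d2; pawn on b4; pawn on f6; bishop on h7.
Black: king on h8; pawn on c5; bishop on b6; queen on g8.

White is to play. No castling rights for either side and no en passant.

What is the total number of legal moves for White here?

3

White to move; king on a8.
In check: yes, from the black queen on g8.
Legal moves: Kb7, Bxg8, Rd8.
Count: 3.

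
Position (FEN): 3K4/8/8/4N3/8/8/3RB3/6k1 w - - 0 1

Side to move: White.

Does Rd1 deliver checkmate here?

After Rd1: black king on g1; in check: yes, from the white rook on d1.
Black has 3 legal replies: Kh2, Kg2, Kf2.
In check but a legal move exists → not checkmate.

no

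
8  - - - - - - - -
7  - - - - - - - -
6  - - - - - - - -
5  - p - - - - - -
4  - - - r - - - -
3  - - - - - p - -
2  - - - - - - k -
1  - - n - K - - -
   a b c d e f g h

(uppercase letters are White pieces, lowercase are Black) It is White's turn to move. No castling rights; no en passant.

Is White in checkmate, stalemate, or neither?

White to move; white king on e1.
In check: no.
King squares — d1: attacked by Rd4; f1: attacked by Kg2; d2: attacked by Rd4; e2: attacked by Nc1; f2: attacked by Kg2.
Legal moves for White: none.
Not in check and no legal moves → stalemate.

stalemate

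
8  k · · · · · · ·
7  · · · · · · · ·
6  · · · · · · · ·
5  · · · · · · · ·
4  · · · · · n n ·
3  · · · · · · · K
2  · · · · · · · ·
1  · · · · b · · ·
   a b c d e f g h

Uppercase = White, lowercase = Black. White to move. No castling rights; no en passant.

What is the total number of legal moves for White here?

White to move; king on h3.
In check: yes, from the black knight on f4.
Legal moves: Kxg4.
Count: 1.

1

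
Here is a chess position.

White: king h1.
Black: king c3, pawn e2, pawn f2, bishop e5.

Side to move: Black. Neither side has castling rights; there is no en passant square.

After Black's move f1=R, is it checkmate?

After f1=R: white king on h1; in check: yes, from the black rook on f1.
White has 1 legal reply: Kg2.
In check but a legal move exists → not checkmate.

no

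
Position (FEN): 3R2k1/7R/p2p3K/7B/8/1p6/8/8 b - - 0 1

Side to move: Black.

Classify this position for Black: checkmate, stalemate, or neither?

Black to move; black king on g8.
In check: yes, from the white rook on d8.
King squares — f7: attacked by Bh5; g7: attacked by Kh6; h7: attacked by Kh6; f8: attacked by Rd8; h8: attacked by Rh7.
Legal moves for Black: none.
In check with no legal moves → checkmate.

checkmate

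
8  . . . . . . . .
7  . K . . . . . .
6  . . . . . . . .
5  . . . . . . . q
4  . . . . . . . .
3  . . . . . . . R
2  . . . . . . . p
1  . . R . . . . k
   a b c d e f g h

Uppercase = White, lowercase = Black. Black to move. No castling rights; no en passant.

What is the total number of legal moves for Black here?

Black to move; king on h1.
In check: yes, from the white rook on c1.
Legal moves: Kg2, Qd1.
Count: 2.

2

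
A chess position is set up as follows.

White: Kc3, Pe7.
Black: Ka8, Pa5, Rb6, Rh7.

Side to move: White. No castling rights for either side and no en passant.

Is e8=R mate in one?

no

After e8=R: black king on a8; in check: yes, from the white rook on e8.
Black has 3 legal replies: Kb7, Ka7, Rb8.
In check but a legal move exists → not checkmate.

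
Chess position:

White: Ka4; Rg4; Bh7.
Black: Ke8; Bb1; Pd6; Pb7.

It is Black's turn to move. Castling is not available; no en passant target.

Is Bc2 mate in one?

After Bc2: white king on a4; in check: yes, from the black bishop on c2.
White has 5 legal replies: Kb5, Ka5, Kb4, Ka3, Bxc2.
In check but a legal move exists → not checkmate.

no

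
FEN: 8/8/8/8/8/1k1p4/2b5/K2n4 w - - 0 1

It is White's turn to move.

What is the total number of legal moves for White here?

White to move; king on a1.
In check: no.
Legal moves: none.
Count: 0.

0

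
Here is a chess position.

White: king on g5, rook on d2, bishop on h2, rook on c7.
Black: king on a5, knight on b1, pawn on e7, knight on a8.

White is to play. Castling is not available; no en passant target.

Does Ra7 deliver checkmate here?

no

After Ra7: black king on a5; in check: yes, from the white rook on a7.
Black has 3 legal replies: Kb6, Kb5, Kb4.
In check but a legal move exists → not checkmate.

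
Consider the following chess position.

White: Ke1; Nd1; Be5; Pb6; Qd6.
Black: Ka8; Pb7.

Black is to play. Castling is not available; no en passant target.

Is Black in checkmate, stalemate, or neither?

Black to move; black king on a8.
In check: no.
King squares — a7: attacked by Pb6; b7: own pawn; b8: attacked by Qd6.
Legal moves for Black: none.
Not in check and no legal moves → stalemate.

stalemate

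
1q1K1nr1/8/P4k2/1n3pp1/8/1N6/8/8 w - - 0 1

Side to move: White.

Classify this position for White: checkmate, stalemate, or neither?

checkmate

White to move; white king on d8.
In check: yes, from the black queen on b8.
King squares — c7: attacked by Nb5; d7: attacked by Nf8; e7: attacked by Kf6; c8: attacked by Qb8; e8: attacked by Qb8.
Legal moves for White: none.
In check with no legal moves → checkmate.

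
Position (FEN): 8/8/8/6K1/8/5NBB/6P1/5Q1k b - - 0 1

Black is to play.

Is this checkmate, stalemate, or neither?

Black to move; black king on h1.
In check: yes, from the white queen on f1.
King squares — g1: attacked by Qf1; g2: attacked by Qf1; h2: attacked by Nf3.
Legal moves for Black: none.
In check with no legal moves → checkmate.

checkmate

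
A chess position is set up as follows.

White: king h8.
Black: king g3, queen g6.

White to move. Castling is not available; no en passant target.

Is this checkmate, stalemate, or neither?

stalemate

White to move; white king on h8.
In check: no.
King squares — g7: attacked by Qg6; h7: attacked by Qg6; g8: attacked by Qg6.
Legal moves for White: none.
Not in check and no legal moves → stalemate.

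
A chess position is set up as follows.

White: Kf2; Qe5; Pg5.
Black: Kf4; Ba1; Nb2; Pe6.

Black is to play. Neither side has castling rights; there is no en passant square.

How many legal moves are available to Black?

2

Black to move; king on f4.
In check: yes, from the white queen on e5.
Legal moves: Kxe5, Kg4.
Count: 2.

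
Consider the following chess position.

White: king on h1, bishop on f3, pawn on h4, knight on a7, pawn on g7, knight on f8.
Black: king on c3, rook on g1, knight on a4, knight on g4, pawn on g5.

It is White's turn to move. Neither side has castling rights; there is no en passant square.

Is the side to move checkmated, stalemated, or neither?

White to move; white king on h1.
In check: yes, from the black rook on g1.
King squares — g1: available; g2: attacked by Rg1; h2: attacked by Ng4.
Legal moves for White: Kxg1.
White is in check but has 1 legal move → neither.

neither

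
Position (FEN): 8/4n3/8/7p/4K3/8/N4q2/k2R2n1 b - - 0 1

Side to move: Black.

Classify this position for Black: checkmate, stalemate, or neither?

neither

Black to move; black king on a1.
In check: yes, from the white rook on d1.
King squares — b1: attacked by Rd1; a2: available; b2: available.
Legal moves for Black: Kb2, Kxa2.
Black is in check but has 2 legal moves → neither.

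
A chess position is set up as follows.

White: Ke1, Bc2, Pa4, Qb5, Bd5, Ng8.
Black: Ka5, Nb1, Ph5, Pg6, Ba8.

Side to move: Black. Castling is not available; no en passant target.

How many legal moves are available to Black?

0

Black to move; king on a5.
In check: yes, from the white queen on b5.
Legal moves: none.
Count: 0.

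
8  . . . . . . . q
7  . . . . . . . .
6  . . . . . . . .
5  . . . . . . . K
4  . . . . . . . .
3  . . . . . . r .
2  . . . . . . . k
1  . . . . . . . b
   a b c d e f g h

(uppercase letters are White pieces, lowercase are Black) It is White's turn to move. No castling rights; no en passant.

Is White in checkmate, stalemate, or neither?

White to move; white king on h5.
In check: yes, from the black queen on h8.
King squares — g4: attacked by Rg3; h4: attacked by Qh8; g5: attacked by Rg3; g6: attacked by Rg3; h6: attacked by Qh8.
Legal moves for White: none.
In check with no legal moves → checkmate.

checkmate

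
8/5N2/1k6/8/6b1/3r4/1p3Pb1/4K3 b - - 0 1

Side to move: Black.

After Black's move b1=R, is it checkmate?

yes

After b1=R: white king on e1; in check: yes, from the black rook on b1.
King squares — d1: attacked by Rb1; f1: attacked by Rb1; d2: attacked by Rd3; e2: attacked by Bg4; f2: own pawn.
White has no legal moves → checkmate.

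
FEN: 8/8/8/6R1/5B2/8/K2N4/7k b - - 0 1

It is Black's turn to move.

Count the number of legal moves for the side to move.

0

Black to move; king on h1.
In check: no.
Legal moves: none.
Count: 0.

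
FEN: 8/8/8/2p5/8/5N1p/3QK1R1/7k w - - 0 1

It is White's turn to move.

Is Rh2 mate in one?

yes

After Rh2: black king on h1; in check: yes, from the white rook on h2.
King squares — g1: attacked by Nf3; g2: attacked by Rh2; h2: attacked by Nf3.
Black has no legal moves → checkmate.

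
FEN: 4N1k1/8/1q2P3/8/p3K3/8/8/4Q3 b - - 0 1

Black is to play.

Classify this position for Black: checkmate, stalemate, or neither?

neither

Black to move; black king on g8.
In check: no.
Legal moves for Black include: Kh8, Kf8, Kh7, Qd8, Qb8, Qc7, Qb7+, Qa7, Qxe6+, Qd6, Qc6+, Qa6, Qc5, Qb5, Qa5, Qd4+, Qb4+, Qe3+, ... (list truncated; more exist).
Black has legal moves and is not in check → neither.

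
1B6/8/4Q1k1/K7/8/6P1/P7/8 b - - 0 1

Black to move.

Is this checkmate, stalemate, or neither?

Black to move; black king on g6.
In check: yes, from the white queen on e6.
King squares — f5: attacked by Qe6; g5: available; h5: available; f6: attacked by Qe6; h6: attacked by Qe6; f7: attacked by Qe6; g7: available; h7: available.
Legal moves for Black: Kh7, Kg7, Kh5, Kg5.
Black is in check but has 4 legal moves → neither.

neither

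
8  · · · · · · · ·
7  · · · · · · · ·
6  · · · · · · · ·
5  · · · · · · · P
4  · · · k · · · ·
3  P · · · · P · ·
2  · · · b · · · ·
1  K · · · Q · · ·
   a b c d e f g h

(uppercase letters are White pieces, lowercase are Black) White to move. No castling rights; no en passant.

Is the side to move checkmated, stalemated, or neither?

White to move; white king on a1.
In check: no.
Legal moves for White include: Qe8, Qe7, Qe6, Qe5+, Qh4+, Qe4+, Qg3, Qe3+, Qf2+, Qe2, Qxd2+, Qh1, Qg1+, Qf1, Qd1, Qc1, Qb1, Kb2, ... (list truncated; more exist).
White has legal moves and is not in check → neither.

neither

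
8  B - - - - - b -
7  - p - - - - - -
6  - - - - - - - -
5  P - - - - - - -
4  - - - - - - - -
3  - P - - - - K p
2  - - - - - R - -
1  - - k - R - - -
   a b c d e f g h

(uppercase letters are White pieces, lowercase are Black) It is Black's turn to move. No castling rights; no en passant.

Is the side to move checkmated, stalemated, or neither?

checkmate

Black to move; black king on c1.
In check: yes, from the white rook on e1.
King squares — b1: attacked by Re1; d1: attacked by Re1; b2: attacked by Rf2; c2: attacked by Rf2; d2: attacked by Rf2.
Legal moves for Black: none.
In check with no legal moves → checkmate.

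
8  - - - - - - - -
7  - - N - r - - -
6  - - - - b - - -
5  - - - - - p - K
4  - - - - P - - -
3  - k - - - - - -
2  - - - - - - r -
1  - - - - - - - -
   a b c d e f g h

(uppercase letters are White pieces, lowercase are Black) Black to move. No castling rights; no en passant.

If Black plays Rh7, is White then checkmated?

yes

After Rh7: white king on h5; in check: yes, from the black rook on h7.
King squares — g4: attacked by Rg2; h4: attacked by Rh7; g5: attacked by Rg2; g6: attacked by Rg2; h6: attacked by Rh7.
White has no legal moves → checkmate.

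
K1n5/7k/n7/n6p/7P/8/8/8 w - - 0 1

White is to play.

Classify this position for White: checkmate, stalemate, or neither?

White to move; white king on a8.
In check: no.
King squares — a7: attacked by Nc8; b7: attacked by Na5; b8: attacked by Na6.
Legal moves for White: none.
Not in check and no legal moves → stalemate.

stalemate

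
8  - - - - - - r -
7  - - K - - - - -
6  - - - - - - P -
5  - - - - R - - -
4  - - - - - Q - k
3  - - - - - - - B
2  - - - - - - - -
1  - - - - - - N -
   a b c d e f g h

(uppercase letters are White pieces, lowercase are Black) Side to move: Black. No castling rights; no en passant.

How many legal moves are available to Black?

0

Black to move; king on h4.
In check: yes, from the white queen on f4.
Legal moves: none.
Count: 0.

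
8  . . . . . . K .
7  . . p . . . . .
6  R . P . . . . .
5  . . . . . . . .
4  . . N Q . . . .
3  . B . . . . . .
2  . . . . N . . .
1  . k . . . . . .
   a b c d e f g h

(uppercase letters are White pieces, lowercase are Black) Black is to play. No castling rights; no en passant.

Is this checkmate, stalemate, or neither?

stalemate

Black to move; black king on b1.
In check: no.
King squares — a1: attacked by Qd4; c1: attacked by Ne2; a2: attacked by Bb3; b2: attacked by Nc4; c2: attacked by Bb3.
Legal moves for Black: none.
Not in check and no legal moves → stalemate.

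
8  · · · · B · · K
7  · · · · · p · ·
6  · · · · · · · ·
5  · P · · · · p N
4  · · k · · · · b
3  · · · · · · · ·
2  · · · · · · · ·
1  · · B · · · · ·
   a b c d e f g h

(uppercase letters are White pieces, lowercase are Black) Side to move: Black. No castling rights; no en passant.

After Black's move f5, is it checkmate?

no

After f5: white king on h8; in check: no.
White is not in check, so this cannot be checkmate.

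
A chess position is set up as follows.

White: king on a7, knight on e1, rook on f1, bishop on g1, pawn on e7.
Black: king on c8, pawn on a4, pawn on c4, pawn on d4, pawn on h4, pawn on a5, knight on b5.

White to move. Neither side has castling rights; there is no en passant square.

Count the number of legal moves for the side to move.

3

White to move; king on a7.
In check: yes, from the black knight on b5.
Legal moves: Ka8, Kb6, Ka6.
Count: 3.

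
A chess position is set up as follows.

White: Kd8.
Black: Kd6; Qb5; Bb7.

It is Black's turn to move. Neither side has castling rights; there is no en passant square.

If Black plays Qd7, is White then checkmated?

yes

After Qd7: white king on d8; in check: yes, from the black queen on d7.
King squares — c7: attacked by Kd6; d7: attacked by Kd6; e7: attacked by Kd6; c8: attacked by Bb7; e8: attacked by Qd7.
White has no legal moves → checkmate.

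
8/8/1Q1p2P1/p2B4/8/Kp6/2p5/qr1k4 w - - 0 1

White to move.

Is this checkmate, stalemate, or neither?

White to move; white king on a3.
In check: yes, from the black queen on a1.
King squares — a2: attacked by Qa1; b2: attacked by Qa1; b3: attacked by Rb1; a4: attacked by Qa1; b4: attacked by Pa5.
Legal moves for White: none.
In check with no legal moves → checkmate.

checkmate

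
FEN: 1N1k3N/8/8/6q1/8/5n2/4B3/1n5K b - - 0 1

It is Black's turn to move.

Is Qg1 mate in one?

yes

After Qg1: white king on h1; in check: yes, from the black queen on g1.
King squares — g1: attacked by Nf3; g2: attacked by Qg1; h2: attacked by Qg1.
White has no legal moves → checkmate.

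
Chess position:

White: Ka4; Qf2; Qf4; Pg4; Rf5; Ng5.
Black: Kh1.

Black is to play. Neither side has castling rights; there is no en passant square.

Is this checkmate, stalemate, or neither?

Black to move; black king on h1.
In check: no.
King squares — g1: attacked by Qf2; g2: attacked by Qf2; h2: attacked by Qf2.
Legal moves for Black: none.
Not in check and no legal moves → stalemate.

stalemate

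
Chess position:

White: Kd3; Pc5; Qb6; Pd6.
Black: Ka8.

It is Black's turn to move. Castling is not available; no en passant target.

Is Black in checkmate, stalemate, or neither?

stalemate

Black to move; black king on a8.
In check: no.
King squares — a7: attacked by Qb6; b7: attacked by Qb6; b8: attacked by Qb6.
Legal moves for Black: none.
Not in check and no legal moves → stalemate.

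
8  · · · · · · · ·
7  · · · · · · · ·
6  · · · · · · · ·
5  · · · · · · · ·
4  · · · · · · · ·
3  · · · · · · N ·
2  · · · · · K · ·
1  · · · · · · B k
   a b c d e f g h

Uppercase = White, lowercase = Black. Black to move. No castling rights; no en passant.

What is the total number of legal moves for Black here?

Black to move; king on h1.
In check: yes, from the white knight on g3.
Legal moves: none.
Count: 0.

0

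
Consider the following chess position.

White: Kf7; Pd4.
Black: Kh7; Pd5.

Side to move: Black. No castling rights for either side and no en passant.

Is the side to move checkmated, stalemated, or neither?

Black to move; black king on h7.
In check: no.
Legal moves for Black: Kh8, Kh6.
Black has 2 legal moves and is not in check → neither.

neither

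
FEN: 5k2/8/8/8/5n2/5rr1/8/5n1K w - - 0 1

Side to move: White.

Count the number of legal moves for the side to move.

White to move; king on h1.
In check: no.
Legal moves: none.
Count: 0.

0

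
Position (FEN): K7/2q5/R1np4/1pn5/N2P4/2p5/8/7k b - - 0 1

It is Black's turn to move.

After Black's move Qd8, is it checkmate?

yes

After Qd8: white king on a8; in check: yes, from the black queen on d8.
King squares — a7: attacked by Nc6; b7: attacked by Nc5; b8: attacked by Nc6.
White has no legal moves → checkmate.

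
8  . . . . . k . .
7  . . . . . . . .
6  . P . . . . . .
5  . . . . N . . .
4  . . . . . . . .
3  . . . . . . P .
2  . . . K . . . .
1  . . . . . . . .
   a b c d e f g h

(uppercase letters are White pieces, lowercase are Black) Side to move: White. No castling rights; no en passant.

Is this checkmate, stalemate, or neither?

neither

White to move; white king on d2.
In check: no.
Legal moves for White: Nf7, Nd7+, Ng6+, Nc6, Ng4, Nc4, Nf3, Nd3, Ke3, Kd3, Kc3, Ke2, Kc2, Ke1, Kd1, Kc1, b7, g4.
White has 18 legal moves and is not in check → neither.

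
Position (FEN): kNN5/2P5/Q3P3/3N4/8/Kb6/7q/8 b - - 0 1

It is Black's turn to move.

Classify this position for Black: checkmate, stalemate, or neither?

checkmate

Black to move; black king on a8.
In check: yes, from the white queen on a6.
King squares — a7: attacked by Qa6; b7: attacked by Qa6; b8: attacked by Pc7.
Legal moves for Black: none.
In check with no legal moves → checkmate.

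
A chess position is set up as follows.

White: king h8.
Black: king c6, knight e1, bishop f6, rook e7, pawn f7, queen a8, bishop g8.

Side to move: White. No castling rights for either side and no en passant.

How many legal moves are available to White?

0

White to move; king on h8.
In check: yes, from the black bishop on f6.
Legal moves: none.
Count: 0.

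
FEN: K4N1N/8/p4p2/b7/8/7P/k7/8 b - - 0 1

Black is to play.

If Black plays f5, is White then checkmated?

no

After f5: white king on a8; in check: no.
White is not in check, so this cannot be checkmate.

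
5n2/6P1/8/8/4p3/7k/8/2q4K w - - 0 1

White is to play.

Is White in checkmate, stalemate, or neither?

checkmate

White to move; white king on h1.
In check: yes, from the black queen on c1.
King squares — g1: attacked by Qc1; g2: attacked by Kh3; h2: attacked by Kh3.
Legal moves for White: none.
In check with no legal moves → checkmate.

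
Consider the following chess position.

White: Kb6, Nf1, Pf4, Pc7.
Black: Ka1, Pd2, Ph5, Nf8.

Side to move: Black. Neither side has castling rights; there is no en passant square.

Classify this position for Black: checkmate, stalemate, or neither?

neither

Black to move; black king on a1.
In check: no.
Legal moves for Black: Nh7, Nd7+, Ng6, Ne6, Kb2, Ka2, Kb1, h4, d1=Q, d1=R, d1=B, d1=N.
Black has 12 legal moves and is not in check → neither.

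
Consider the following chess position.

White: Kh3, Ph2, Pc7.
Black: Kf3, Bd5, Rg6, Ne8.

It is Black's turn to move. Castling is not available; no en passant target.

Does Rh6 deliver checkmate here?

After Rh6: white king on h3; in check: yes, from the black rook on h6.
King squares — g2: attacked by Kf3; h2: own pawn; g3: attacked by Kf3; g4: attacked by Kf3; h4: attacked by Rh6.
White has no legal moves → checkmate.

yes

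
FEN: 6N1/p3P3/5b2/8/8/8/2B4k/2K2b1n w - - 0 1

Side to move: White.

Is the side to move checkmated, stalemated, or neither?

White to move; white king on c1.
In check: no.
Legal moves for White: Nh6, Nxf6, Bh7, Bg6, Bf5, Be4, Ba4, Bd3, Bb3, Bd1, Bb1, Kd2, Kd1, Kb1, e8=Q, e8=R, e8=B, e8=N.
White has 18 legal moves and is not in check → neither.

neither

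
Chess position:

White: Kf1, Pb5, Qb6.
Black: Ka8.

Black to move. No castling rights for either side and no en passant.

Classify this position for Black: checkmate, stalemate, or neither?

stalemate

Black to move; black king on a8.
In check: no.
King squares — a7: attacked by Qb6; b7: attacked by Qb6; b8: attacked by Qb6.
Legal moves for Black: none.
Not in check and no legal moves → stalemate.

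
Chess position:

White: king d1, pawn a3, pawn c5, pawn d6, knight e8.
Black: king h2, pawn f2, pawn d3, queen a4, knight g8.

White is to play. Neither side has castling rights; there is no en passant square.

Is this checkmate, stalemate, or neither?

White to move; white king on d1.
In check: yes, from the black queen on a4.
Legal moves for White: Kd2, Kc1.
White is in check but has 2 legal moves → neither.

neither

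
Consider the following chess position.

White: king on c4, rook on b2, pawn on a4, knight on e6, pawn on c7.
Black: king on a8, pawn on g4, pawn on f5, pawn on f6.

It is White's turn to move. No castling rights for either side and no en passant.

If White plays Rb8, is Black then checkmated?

After Rb8: black king on a8; in check: yes, from the white rook on b8.
Black has 1 legal reply: Ka7.
In check but a legal move exists → not checkmate.

no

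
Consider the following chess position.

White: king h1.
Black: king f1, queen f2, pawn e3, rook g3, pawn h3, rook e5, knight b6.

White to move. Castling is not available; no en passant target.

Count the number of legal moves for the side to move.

White to move; king on h1.
In check: no.
Legal moves: none.
Count: 0.

0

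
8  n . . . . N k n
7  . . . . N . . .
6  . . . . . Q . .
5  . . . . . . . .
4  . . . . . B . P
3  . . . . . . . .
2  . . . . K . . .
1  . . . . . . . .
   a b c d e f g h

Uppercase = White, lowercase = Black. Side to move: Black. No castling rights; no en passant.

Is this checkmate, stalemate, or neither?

Black to move; black king on g8.
In check: yes, from the white knight on e7.
King squares — f7: attacked by Qf6; g7: attacked by Qf6; h7: attacked by Nf8; f8: attacked by Qf6; h8: own knight.
Legal moves for Black: none.
In check with no legal moves → checkmate.

checkmate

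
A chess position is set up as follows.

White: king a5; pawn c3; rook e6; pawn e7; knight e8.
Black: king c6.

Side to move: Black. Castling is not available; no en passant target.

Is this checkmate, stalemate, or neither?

neither

Black to move; black king on c6.
In check: yes, from the white rook on e6.
King squares — b5: attacked by Ka5; c5: available; d5: available; b6: attacked by Ka5; d6: attacked by Re6; b7: available; c7: attacked by Ne8; d7: available.
Legal moves for Black: Kd7, Kb7, Kd5, Kc5.
Black is in check but has 4 legal moves → neither.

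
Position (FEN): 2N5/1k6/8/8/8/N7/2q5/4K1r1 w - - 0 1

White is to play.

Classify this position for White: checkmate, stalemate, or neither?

White to move; white king on e1.
In check: yes, from the black rook on g1.
King squares — d1: attacked by Rg1; f1: attacked by Rg1; d2: attacked by Qc2; e2: attacked by Qc2; f2: attacked by Qc2.
Legal moves for White: none.
In check with no legal moves → checkmate.

checkmate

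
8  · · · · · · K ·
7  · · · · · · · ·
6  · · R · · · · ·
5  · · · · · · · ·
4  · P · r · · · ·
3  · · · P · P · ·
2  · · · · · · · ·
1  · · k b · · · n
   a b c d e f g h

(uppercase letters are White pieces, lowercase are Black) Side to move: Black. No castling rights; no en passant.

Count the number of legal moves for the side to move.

5

Black to move; king on c1.
In check: yes, from the white rook on c6.
Legal moves: Kd2, Kb2, Kb1, Rc4, Bc2.
Count: 5.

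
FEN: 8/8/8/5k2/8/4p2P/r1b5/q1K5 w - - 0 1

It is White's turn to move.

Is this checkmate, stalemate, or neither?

checkmate

White to move; white king on c1.
In check: yes, from the black queen on a1.
King squares — b1: attacked by Qa1; d1: attacked by Qa1; b2: attacked by Qa1; c2: attacked by Ra2; d2: attacked by Pe3.
Legal moves for White: none.
In check with no legal moves → checkmate.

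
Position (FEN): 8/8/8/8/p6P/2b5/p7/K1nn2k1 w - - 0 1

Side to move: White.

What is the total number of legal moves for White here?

White to move; king on a1.
In check: yes, from the black bishop on c3.
Legal moves: none.
Count: 0.

0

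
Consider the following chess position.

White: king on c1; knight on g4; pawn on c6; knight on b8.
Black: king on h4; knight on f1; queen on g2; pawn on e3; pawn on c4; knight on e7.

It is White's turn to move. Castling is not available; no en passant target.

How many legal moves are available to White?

White to move; king on c1.
In check: no.
Legal moves: Nd7, Na6, Nh6, Nf6, Ne5, Nxe3, Nh2, Nf2, Kd1, Kb1, c7.
Count: 11.

11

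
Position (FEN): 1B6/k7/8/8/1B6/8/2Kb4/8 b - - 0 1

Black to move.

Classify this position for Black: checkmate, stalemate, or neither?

neither

Black to move; black king on a7.
In check: yes, from the white bishop on b8.
King squares — a6: available; b6: available; b7: available; a8: available; b8: available.
Legal moves for Black: Kxb8, Ka8, Kb7, Kb6, Ka6.
Black is in check but has 5 legal moves → neither.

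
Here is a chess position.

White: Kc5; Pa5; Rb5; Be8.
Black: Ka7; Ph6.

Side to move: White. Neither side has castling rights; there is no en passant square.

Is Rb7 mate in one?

no

After Rb7: black king on a7; in check: yes, from the white rook on b7.
Black has 3 legal replies: Ka8, Kxb7, Ka6.
In check but a legal move exists → not checkmate.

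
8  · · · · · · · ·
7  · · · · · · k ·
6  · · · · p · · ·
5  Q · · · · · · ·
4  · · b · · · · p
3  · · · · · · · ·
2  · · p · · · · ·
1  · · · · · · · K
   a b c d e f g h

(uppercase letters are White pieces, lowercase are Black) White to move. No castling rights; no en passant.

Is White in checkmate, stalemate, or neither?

neither

White to move; white king on h1.
In check: no.
Legal moves for White include: Qd8, Qa8, Qc7+, Qa7+, Qb6, Qa6, Qh5, Qg5+, Qf5, Qe5+, Qd5, Qc5, Qb5, Qb4, Qa4, Qc3+, Qa3, Qd2, ... (list truncated; more exist).
White has legal moves and is not in check → neither.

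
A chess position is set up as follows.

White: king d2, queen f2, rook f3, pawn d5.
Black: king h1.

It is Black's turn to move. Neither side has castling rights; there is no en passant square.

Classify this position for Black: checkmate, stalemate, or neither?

stalemate

Black to move; black king on h1.
In check: no.
King squares — g1: attacked by Qf2; g2: attacked by Qf2; h2: attacked by Qf2.
Legal moves for Black: none.
Not in check and no legal moves → stalemate.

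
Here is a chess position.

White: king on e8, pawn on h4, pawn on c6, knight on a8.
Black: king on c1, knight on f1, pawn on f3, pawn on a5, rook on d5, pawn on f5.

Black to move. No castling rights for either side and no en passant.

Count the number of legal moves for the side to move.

Black to move; king on c1.
In check: no.
Legal moves: Rd8+, Rd7, Rd6, Re5+, Rc5, Rb5, Rd4, Rd3, Rd2, Rd1, Ng3, Ne3, Nh2, Nd2, Kd2, Kc2, Kb2, Kd1, Kb1, f4, a4, f2.
Count: 22.

22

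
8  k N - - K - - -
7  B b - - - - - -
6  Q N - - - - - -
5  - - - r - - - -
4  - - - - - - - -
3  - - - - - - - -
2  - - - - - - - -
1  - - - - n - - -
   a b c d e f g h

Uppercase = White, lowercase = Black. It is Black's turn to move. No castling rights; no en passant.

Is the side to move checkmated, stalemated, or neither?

Black to move; black king on a8.
In check: yes, from the white knight on b6.
King squares — a7: attacked by Qa6; b7: own bishop; b8: attacked by Ba7.
Legal moves for Black: none.
In check with no legal moves → checkmate.

checkmate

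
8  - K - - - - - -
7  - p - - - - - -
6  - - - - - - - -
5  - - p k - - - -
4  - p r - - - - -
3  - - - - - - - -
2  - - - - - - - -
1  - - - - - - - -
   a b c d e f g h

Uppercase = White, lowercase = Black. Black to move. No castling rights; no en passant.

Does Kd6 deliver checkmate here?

After Kd6: white king on b8; in check: no.
White is not in check, so this cannot be checkmate.

no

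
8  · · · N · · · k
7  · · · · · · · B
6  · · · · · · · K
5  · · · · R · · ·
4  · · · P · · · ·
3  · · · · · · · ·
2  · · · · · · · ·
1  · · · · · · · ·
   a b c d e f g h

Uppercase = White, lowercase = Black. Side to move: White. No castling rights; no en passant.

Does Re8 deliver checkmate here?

yes

After Re8: black king on h8; in check: yes, from the white rook on e8.
King squares — g7: attacked by Kh6; h7: attacked by Kh6; g8: attacked by Bh7.
Black has no legal moves → checkmate.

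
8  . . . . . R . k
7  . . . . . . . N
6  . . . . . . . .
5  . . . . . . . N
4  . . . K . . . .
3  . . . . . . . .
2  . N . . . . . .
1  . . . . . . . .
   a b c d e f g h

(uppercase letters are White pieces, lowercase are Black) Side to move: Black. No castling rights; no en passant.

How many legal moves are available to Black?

Black to move; king on h8.
In check: yes, from the white rook on f8.
Legal moves: Kxh7.
Count: 1.

1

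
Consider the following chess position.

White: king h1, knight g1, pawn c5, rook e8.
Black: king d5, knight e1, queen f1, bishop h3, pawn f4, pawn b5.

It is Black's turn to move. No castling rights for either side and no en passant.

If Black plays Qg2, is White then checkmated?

yes

After Qg2: white king on h1; in check: yes, from the black queen on g2.
King squares — g1: own knight; g2: attacked by Ne1; h2: attacked by Qg2.
White has no legal moves → checkmate.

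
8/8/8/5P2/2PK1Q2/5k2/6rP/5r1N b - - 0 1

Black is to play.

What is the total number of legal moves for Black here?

2

Black to move; king on f3.
In check: yes, from the white queen on f4.
Legal moves: Kxf4, Ke2.
Count: 2.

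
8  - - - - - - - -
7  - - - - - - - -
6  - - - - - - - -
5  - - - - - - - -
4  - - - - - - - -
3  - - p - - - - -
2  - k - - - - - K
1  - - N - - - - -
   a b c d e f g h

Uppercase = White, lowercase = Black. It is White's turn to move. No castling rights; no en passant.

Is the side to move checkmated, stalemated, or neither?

neither

White to move; white king on h2.
In check: no.
Legal moves for White: Kh3, Kg3, Kg2, Kh1, Kg1, Nd3+, Nb3, Ne2, Na2.
White has 9 legal moves and is not in check → neither.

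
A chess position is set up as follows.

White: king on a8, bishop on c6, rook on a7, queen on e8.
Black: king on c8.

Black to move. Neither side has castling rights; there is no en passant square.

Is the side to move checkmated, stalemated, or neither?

checkmate

Black to move; black king on c8.
In check: yes, from the white queen on e8.
King squares — b7: attacked by Bc6; c7: attacked by Ra7; d7: attacked by Bc6; b8: attacked by Ka8; d8: attacked by Qe8.
Legal moves for Black: none.
In check with no legal moves → checkmate.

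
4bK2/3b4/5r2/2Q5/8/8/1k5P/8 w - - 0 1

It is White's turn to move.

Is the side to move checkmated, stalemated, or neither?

White to move; white king on f8.
In check: yes, from the black rook on f6.
Legal moves for White: Kg8, Kg7, Ke7.
White is in check but has 3 legal moves → neither.

neither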